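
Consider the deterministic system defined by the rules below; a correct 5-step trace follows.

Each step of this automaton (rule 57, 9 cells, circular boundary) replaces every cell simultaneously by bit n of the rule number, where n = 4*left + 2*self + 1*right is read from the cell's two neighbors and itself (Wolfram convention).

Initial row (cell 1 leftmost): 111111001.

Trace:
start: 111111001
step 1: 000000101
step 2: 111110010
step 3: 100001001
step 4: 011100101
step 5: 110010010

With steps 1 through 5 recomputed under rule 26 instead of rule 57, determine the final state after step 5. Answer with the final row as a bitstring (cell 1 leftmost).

011001101

(re-executing steps 1..5 under rule 26; state before step 1: 111111001)
step 1: 000000111
step 2: 100001100
step 3: 010011011
step 4: 001110010
step 5: 011001101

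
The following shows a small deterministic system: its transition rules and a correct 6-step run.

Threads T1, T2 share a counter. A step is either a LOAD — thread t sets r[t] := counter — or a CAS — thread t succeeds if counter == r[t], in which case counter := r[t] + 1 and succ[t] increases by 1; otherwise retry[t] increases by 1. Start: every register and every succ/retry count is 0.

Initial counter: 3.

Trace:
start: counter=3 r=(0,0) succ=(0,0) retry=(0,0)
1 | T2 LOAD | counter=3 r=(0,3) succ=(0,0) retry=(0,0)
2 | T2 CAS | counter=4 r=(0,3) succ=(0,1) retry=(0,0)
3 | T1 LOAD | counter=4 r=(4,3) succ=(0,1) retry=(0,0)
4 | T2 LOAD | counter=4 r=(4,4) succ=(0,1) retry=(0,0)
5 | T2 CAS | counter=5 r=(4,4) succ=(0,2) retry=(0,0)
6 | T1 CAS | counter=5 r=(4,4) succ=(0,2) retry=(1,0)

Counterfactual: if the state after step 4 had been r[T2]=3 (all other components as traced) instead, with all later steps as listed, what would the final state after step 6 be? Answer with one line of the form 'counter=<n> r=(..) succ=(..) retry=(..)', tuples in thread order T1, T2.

state after step 4 := counter=4 r=(4,3) succ=(0,1) retry=(0,0)
5 | T2 CAS | counter=4 r=(4,3) succ=(0,1) retry=(0,1)
6 | T1 CAS | counter=5 r=(4,3) succ=(1,1) retry=(0,1)

counter=5 r=(4,3) succ=(1,1) retry=(0,1)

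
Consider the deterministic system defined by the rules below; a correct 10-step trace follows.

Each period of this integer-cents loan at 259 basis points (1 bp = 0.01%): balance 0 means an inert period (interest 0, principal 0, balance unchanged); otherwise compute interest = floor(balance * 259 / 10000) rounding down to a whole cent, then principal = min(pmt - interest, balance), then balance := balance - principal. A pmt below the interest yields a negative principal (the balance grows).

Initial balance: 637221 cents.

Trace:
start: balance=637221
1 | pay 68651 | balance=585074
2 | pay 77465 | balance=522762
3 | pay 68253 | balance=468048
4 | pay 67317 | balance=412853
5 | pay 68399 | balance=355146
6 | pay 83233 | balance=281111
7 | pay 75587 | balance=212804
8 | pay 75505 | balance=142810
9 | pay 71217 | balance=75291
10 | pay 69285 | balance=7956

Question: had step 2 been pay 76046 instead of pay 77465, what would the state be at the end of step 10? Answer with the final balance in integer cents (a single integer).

9698

(re-executing from step 2 with the substitution; state before step 2: balance=585074)
2 | pay 76046 | balance=524181
3 | pay 68253 | balance=469504
4 | pay 67317 | balance=414347
5 | pay 68399 | balance=356679
6 | pay 83233 | balance=282683
7 | pay 75587 | balance=214417
8 | pay 75505 | balance=144465
9 | pay 71217 | balance=76989
10 | pay 69285 | balance=9698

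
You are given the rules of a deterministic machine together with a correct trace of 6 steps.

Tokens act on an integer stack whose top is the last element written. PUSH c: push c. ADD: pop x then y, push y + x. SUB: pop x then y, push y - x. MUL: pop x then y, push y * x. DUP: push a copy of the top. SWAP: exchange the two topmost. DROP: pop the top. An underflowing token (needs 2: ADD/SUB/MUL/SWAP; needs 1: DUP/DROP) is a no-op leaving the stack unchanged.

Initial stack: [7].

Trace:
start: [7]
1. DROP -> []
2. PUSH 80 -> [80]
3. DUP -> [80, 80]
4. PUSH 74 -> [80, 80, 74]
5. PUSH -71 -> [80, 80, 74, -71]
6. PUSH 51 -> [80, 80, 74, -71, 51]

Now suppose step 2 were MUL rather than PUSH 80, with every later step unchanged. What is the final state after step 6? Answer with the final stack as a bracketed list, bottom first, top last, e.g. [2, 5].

(re-executing from step 2 with the substitution; state before step 2: [])
2. MUL -> []
3. DUP -> []
4. PUSH 74 -> [74]
5. PUSH -71 -> [74, -71]
6. PUSH 51 -> [74, -71, 51]

[74, -71, 51]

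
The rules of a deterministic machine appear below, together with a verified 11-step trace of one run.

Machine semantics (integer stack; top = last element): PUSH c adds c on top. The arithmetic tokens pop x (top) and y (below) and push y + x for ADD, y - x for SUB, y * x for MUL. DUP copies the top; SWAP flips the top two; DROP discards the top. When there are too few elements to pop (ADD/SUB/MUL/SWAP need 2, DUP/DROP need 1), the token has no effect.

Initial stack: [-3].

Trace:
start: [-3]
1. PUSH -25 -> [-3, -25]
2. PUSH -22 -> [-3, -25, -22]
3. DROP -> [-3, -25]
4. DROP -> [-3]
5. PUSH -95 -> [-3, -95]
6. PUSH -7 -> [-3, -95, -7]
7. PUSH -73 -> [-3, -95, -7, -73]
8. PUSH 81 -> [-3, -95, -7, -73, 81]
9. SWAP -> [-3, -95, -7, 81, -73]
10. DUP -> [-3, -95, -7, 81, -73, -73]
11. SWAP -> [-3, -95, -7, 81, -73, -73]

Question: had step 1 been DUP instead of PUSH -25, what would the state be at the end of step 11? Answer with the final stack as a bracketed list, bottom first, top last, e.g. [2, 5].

(re-executing from step 1 with the substitution; state before step 1: [-3])
1. DUP -> [-3, -3]
2. PUSH -22 -> [-3, -3, -22]
3. DROP -> [-3, -3]
4. DROP -> [-3]
5. PUSH -95 -> [-3, -95]
6. PUSH -7 -> [-3, -95, -7]
7. PUSH -73 -> [-3, -95, -7, -73]
8. PUSH 81 -> [-3, -95, -7, -73, 81]
9. SWAP -> [-3, -95, -7, 81, -73]
10. DUP -> [-3, -95, -7, 81, -73, -73]
11. SWAP -> [-3, -95, -7, 81, -73, -73]

[-3, -95, -7, 81, -73, -73]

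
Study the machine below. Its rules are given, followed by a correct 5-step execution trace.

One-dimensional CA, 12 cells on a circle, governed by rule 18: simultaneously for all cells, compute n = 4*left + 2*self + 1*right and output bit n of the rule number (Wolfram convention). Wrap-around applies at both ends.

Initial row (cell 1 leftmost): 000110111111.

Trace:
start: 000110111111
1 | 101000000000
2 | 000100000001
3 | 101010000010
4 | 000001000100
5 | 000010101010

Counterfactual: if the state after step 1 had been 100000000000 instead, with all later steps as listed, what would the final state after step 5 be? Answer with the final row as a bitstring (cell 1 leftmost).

state after step 1 := 100000000000
2 | 010000000001
3 | 001000000010
4 | 010100000101
5 | 000010001000

000010001000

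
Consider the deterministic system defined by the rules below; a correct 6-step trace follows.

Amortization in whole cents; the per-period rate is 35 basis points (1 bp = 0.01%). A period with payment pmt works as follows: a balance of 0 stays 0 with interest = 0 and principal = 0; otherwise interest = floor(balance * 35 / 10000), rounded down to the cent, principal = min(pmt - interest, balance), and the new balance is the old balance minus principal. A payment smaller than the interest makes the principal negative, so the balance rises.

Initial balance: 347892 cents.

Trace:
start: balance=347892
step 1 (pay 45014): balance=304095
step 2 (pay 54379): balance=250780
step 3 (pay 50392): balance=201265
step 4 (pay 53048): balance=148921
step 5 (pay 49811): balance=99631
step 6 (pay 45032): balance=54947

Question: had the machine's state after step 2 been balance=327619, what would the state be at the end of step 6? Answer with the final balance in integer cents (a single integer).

132868

state after step 2 := balance=327619
step 3 (pay 50392): balance=278373
step 4 (pay 53048): balance=226299
step 5 (pay 49811): balance=177280
step 6 (pay 45032): balance=132868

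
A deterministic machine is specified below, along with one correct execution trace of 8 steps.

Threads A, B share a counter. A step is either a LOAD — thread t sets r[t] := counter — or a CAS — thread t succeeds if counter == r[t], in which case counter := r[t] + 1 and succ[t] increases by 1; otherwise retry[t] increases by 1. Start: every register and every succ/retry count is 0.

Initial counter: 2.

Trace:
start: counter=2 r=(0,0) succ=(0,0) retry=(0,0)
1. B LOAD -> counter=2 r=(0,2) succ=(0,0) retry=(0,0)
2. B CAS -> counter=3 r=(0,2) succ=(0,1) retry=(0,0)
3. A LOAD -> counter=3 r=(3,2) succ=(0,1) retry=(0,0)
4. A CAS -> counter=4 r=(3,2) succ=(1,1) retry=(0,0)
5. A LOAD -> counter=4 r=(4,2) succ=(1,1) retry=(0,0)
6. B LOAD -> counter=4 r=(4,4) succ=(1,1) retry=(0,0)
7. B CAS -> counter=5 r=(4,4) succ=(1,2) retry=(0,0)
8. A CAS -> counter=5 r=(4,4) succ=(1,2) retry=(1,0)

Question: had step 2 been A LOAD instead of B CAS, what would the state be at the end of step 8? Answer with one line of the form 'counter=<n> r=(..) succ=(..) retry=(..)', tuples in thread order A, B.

counter=4 r=(3,3) succ=(1,1) retry=(1,0)

(re-executing from step 2 with the substitution; state before step 2: counter=2 r=(0,2) succ=(0,0) retry=(0,0))
2. A LOAD -> counter=2 r=(2,2) succ=(0,0) retry=(0,0)
3. A LOAD -> counter=2 r=(2,2) succ=(0,0) retry=(0,0)
4. A CAS -> counter=3 r=(2,2) succ=(1,0) retry=(0,0)
5. A LOAD -> counter=3 r=(3,2) succ=(1,0) retry=(0,0)
6. B LOAD -> counter=3 r=(3,3) succ=(1,0) retry=(0,0)
7. B CAS -> counter=4 r=(3,3) succ=(1,1) retry=(0,0)
8. A CAS -> counter=4 r=(3,3) succ=(1,1) retry=(1,0)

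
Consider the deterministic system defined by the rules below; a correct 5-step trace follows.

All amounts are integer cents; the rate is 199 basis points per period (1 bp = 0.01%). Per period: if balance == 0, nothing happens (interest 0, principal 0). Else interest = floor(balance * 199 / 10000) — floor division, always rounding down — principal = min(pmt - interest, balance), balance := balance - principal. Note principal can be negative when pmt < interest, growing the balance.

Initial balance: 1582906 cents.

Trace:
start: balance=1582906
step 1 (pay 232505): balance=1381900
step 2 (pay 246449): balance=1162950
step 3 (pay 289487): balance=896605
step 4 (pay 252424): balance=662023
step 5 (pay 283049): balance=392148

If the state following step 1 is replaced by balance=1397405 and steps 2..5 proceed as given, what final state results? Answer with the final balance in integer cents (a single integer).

408925

state after step 1 := balance=1397405
step 2 (pay 246449): balance=1178764
step 3 (pay 289487): balance=912734
step 4 (pay 252424): balance=678473
step 5 (pay 283049): balance=408925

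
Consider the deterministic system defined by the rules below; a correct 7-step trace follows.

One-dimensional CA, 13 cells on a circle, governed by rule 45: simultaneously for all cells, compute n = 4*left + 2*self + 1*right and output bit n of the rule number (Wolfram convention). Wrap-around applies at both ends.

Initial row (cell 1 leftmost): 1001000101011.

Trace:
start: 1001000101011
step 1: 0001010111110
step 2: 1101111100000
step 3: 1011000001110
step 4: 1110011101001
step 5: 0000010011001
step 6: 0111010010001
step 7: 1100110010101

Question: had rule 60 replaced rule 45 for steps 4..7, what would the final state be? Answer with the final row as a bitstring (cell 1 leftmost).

(re-executing steps 4..7 under rule 60; state before step 4: 1011000001110)
step 4: 1110100001001
step 5: 0001110001101
step 6: 1001001001011
step 7: 0101101101110

0101101101110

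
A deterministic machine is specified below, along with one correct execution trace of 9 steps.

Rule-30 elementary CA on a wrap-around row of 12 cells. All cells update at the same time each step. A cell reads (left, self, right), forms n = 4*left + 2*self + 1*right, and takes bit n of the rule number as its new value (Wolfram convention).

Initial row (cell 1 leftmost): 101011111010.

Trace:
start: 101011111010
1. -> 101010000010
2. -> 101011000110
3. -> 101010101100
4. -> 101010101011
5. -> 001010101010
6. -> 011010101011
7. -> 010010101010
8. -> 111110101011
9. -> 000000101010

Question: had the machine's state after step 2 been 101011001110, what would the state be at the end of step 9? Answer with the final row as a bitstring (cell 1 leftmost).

111100101000

state after step 2 := 101011001110
3. -> 101010111000
4. -> 101010100101
5. -> 001010111101
6. -> 111010100001
7. -> 000010110011
8. -> 100110101110
9. -> 111100101000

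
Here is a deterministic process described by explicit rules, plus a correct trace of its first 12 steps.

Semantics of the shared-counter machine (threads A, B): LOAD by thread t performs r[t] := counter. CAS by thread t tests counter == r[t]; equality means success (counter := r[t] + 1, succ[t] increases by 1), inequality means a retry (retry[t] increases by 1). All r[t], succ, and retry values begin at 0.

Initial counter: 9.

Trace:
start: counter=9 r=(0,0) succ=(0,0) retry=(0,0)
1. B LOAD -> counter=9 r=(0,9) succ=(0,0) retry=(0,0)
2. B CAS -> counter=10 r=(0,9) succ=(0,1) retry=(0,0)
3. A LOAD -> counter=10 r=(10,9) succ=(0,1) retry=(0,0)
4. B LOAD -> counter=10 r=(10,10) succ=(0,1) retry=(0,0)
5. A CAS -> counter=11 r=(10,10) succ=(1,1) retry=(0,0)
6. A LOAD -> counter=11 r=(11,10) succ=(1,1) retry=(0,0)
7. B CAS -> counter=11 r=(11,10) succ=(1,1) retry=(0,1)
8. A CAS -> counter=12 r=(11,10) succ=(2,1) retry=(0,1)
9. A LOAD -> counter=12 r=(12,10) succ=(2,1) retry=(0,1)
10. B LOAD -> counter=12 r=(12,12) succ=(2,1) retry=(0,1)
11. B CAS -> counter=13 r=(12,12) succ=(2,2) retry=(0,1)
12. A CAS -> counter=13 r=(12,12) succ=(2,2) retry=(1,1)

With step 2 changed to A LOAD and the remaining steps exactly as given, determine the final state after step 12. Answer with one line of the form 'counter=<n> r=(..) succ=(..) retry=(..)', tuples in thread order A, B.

(re-executing from step 2 with the substitution; state before step 2: counter=9 r=(0,9) succ=(0,0) retry=(0,0))
2. A LOAD -> counter=9 r=(9,9) succ=(0,0) retry=(0,0)
3. A LOAD -> counter=9 r=(9,9) succ=(0,0) retry=(0,0)
4. B LOAD -> counter=9 r=(9,9) succ=(0,0) retry=(0,0)
5. A CAS -> counter=10 r=(9,9) succ=(1,0) retry=(0,0)
6. A LOAD -> counter=10 r=(10,9) succ=(1,0) retry=(0,0)
7. B CAS -> counter=10 r=(10,9) succ=(1,0) retry=(0,1)
8. A CAS -> counter=11 r=(10,9) succ=(2,0) retry=(0,1)
9. A LOAD -> counter=11 r=(11,9) succ=(2,0) retry=(0,1)
10. B LOAD -> counter=11 r=(11,11) succ=(2,0) retry=(0,1)
11. B CAS -> counter=12 r=(11,11) succ=(2,1) retry=(0,1)
12. A CAS -> counter=12 r=(11,11) succ=(2,1) retry=(1,1)

counter=12 r=(11,11) succ=(2,1) retry=(1,1)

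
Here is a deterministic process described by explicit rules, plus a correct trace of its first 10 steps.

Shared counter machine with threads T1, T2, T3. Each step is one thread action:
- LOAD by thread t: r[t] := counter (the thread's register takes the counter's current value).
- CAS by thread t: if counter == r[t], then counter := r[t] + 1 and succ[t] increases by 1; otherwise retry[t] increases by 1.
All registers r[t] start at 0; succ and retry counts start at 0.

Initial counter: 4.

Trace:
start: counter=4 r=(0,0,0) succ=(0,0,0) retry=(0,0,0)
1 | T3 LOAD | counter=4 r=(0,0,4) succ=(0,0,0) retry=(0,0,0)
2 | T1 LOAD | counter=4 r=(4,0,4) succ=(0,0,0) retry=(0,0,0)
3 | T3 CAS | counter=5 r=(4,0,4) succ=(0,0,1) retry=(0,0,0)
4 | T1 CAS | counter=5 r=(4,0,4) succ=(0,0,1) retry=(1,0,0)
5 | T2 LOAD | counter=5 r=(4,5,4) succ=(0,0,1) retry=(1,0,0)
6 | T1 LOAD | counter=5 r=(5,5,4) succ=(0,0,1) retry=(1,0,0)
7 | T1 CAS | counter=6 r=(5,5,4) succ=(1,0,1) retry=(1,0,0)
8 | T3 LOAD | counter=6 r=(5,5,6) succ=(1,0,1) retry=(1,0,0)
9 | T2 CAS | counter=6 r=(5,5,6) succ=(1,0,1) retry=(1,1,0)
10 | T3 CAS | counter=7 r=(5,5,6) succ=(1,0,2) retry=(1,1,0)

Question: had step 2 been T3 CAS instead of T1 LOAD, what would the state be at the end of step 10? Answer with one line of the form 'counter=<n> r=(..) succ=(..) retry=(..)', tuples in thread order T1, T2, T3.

(re-executing from step 2 with the substitution; state before step 2: counter=4 r=(0,0,4) succ=(0,0,0) retry=(0,0,0))
2 | T3 CAS | counter=5 r=(0,0,4) succ=(0,0,1) retry=(0,0,0)
3 | T3 CAS | counter=5 r=(0,0,4) succ=(0,0,1) retry=(0,0,1)
4 | T1 CAS | counter=5 r=(0,0,4) succ=(0,0,1) retry=(1,0,1)
5 | T2 LOAD | counter=5 r=(0,5,4) succ=(0,0,1) retry=(1,0,1)
6 | T1 LOAD | counter=5 r=(5,5,4) succ=(0,0,1) retry=(1,0,1)
7 | T1 CAS | counter=6 r=(5,5,4) succ=(1,0,1) retry=(1,0,1)
8 | T3 LOAD | counter=6 r=(5,5,6) succ=(1,0,1) retry=(1,0,1)
9 | T2 CAS | counter=6 r=(5,5,6) succ=(1,0,1) retry=(1,1,1)
10 | T3 CAS | counter=7 r=(5,5,6) succ=(1,0,2) retry=(1,1,1)

counter=7 r=(5,5,6) succ=(1,0,2) retry=(1,1,1)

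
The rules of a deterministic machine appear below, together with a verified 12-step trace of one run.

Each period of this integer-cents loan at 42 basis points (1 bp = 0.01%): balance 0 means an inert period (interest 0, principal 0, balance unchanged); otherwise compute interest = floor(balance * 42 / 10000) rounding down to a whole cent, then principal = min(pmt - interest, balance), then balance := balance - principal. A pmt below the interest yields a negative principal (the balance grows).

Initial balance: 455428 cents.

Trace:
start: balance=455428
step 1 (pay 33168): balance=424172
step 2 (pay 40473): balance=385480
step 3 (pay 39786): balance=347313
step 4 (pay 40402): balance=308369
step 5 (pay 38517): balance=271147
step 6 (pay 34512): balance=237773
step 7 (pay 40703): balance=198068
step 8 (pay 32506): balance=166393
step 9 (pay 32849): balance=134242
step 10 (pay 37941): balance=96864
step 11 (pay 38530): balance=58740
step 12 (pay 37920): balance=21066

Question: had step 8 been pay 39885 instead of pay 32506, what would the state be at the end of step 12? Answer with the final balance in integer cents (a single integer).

(re-executing from step 8 with the substitution; state before step 8: balance=198068)
step 8 (pay 39885): balance=159014
step 9 (pay 32849): balance=126832
step 10 (pay 37941): balance=89423
step 11 (pay 38530): balance=51268
step 12 (pay 37920): balance=13563

13563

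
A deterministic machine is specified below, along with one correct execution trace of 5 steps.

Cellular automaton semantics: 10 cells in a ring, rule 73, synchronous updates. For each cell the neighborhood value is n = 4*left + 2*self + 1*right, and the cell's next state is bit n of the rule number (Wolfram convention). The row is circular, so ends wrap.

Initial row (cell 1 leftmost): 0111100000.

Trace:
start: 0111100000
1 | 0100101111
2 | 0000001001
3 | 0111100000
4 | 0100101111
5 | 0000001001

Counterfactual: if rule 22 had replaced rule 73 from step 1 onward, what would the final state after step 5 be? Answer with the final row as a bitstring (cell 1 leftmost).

0111101111

(re-executing steps 1..5 under rule 22; state before step 1: 0111100000)
1 | 1000010000
2 | 1100111001
3 | 0011000110
4 | 0100101001
5 | 0111101111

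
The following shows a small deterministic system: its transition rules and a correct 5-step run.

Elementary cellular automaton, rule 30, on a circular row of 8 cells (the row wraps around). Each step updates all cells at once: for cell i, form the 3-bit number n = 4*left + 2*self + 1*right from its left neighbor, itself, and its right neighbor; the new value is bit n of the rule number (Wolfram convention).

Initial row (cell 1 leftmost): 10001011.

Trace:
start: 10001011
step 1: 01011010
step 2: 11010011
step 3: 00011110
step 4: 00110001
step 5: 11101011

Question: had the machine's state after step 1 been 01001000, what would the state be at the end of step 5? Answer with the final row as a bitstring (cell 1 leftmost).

state after step 1 := 01001000
step 2: 11111100
step 3: 10000011
step 4: 01000110
step 5: 11101101

11101101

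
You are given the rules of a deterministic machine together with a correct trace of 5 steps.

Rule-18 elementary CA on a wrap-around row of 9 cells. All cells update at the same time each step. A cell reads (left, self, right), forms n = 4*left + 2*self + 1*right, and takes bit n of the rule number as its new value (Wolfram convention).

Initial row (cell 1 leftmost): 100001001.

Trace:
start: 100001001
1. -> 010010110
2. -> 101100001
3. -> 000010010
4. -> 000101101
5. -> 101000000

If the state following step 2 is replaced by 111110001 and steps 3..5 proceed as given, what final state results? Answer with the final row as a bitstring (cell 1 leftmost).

state after step 2 := 111110001
3. -> 000001010
4. -> 000010001
5. -> 100101010

100101010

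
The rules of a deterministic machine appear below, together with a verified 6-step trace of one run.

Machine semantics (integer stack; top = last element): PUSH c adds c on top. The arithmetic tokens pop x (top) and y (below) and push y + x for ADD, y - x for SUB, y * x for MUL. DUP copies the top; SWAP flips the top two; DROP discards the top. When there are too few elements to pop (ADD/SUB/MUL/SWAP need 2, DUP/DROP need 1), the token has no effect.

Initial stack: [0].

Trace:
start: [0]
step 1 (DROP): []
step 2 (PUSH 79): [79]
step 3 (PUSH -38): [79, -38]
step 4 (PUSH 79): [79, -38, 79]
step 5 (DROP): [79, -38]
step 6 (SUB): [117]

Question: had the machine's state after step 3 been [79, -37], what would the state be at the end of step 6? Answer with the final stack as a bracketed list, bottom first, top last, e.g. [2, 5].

state after step 3 := [79, -37]
step 4 (PUSH 79): [79, -37, 79]
step 5 (DROP): [79, -37]
step 6 (SUB): [116]

[116]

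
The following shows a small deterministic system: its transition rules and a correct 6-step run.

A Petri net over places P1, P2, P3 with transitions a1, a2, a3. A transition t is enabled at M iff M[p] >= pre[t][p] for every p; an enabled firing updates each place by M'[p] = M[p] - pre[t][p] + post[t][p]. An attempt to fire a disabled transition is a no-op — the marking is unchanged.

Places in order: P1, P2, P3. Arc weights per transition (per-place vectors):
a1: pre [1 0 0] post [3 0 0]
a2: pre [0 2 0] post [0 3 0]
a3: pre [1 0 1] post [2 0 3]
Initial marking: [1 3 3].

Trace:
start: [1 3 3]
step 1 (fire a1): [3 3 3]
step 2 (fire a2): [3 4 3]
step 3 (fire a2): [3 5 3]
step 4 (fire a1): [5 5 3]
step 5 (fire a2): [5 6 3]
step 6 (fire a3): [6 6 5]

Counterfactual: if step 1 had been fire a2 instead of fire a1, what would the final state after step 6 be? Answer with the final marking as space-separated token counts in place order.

(re-executing from step 1 with the substitution; state before step 1: [1 3 3])
step 1 (fire a2): [1 4 3]
step 2 (fire a2): [1 5 3]
step 3 (fire a2): [1 6 3]
step 4 (fire a1): [3 6 3]
step 5 (fire a2): [3 7 3]
step 6 (fire a3): [4 7 5]

4 7 5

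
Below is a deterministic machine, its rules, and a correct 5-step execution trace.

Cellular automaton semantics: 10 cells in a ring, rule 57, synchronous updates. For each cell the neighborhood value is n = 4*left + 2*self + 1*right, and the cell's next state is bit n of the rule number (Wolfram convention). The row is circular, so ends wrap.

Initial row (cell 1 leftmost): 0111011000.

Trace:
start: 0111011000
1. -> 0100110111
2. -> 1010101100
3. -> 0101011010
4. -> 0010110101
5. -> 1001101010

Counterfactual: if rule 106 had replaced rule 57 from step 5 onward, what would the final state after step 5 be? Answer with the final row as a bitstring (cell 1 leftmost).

(re-executing step 5 under rule 106; state before step 5: 0010110101)
5. -> 0101111010

0101111010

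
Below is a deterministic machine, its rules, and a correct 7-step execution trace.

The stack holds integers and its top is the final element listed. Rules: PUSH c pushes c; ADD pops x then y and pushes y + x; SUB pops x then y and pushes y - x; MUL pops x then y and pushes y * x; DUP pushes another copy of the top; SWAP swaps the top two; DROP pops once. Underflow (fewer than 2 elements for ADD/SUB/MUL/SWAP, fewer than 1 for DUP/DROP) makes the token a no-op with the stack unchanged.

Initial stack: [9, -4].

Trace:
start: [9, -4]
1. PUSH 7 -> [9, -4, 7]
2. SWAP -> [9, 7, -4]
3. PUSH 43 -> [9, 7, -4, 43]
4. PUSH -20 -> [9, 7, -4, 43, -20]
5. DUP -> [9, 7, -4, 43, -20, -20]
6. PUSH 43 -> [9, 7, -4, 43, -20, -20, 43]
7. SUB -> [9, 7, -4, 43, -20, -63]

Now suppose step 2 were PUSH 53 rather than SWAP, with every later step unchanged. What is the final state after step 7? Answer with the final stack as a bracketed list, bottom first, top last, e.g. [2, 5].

[9, -4, 7, 53, 43, -20, -63]

(re-executing from step 2 with the substitution; state before step 2: [9, -4, 7])
2. PUSH 53 -> [9, -4, 7, 53]
3. PUSH 43 -> [9, -4, 7, 53, 43]
4. PUSH -20 -> [9, -4, 7, 53, 43, -20]
5. DUP -> [9, -4, 7, 53, 43, -20, -20]
6. PUSH 43 -> [9, -4, 7, 53, 43, -20, -20, 43]
7. SUB -> [9, -4, 7, 53, 43, -20, -63]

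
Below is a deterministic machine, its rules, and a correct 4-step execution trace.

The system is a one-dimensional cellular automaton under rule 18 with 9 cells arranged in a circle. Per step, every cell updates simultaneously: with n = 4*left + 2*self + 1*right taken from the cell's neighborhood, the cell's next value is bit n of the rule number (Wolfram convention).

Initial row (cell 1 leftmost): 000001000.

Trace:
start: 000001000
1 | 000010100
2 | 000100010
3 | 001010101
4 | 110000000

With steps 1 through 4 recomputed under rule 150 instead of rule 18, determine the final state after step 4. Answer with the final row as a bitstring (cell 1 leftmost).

110001000

(re-executing steps 1..4 under rule 150; state before step 1: 000001000)
1 | 000011100
2 | 000101010
3 | 001101011
4 | 110001000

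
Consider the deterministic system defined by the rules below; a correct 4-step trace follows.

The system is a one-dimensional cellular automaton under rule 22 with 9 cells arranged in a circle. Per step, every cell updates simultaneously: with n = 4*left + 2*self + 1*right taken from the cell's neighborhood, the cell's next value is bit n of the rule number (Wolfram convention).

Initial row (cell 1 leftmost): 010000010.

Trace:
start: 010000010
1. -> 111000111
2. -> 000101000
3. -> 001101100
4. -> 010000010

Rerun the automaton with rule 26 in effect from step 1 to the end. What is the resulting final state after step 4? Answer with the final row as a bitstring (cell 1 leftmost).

(re-executing steps 1..4 under rule 26; state before step 1: 010000010)
1. -> 101000101
2. -> 000101001
3. -> 101000110
4. -> 000101100

000101100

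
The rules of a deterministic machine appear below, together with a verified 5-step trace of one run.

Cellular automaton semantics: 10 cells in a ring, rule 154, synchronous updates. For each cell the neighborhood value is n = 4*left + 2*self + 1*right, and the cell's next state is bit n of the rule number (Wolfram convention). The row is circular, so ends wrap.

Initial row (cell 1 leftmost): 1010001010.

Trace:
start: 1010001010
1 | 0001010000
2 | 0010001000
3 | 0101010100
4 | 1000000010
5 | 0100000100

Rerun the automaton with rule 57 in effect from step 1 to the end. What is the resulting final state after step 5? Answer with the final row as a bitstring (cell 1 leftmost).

1010101010

(re-executing steps 1..5 under rule 57; state before step 1: 1010001010)
1 | 0101100101
2 | 1011010010
3 | 0110101001
4 | 1101010100
5 | 1010101010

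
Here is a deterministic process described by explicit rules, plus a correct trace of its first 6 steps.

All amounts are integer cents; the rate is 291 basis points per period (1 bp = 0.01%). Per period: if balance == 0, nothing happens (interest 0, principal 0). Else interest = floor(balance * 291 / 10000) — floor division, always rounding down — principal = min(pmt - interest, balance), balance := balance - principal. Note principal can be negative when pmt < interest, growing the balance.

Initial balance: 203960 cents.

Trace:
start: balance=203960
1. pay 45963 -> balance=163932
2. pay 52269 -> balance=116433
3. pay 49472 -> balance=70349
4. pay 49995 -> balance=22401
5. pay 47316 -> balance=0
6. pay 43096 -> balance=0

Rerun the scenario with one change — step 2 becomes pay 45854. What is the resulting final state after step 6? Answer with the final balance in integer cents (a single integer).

0

(re-executing from step 2 with the substitution; state before step 2: balance=163932)
2. pay 45854 -> balance=122848
3. pay 49472 -> balance=76950
4. pay 49995 -> balance=29194
5. pay 47316 -> balance=0
6. pay 43096 -> balance=0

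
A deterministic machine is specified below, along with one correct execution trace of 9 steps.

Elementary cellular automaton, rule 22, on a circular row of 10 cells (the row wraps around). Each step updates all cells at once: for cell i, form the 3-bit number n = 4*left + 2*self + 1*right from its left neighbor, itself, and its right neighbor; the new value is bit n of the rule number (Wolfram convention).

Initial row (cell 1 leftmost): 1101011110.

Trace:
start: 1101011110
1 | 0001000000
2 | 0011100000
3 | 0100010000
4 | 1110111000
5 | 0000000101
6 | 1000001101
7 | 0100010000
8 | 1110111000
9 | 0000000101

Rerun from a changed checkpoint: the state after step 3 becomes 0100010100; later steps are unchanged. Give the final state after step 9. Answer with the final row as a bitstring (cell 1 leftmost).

0000000000

state after step 3 := 0100010100
4 | 1110110110
5 | 0000000000
6 | 0000000000
7 | 0000000000
8 | 0000000000
9 | 0000000000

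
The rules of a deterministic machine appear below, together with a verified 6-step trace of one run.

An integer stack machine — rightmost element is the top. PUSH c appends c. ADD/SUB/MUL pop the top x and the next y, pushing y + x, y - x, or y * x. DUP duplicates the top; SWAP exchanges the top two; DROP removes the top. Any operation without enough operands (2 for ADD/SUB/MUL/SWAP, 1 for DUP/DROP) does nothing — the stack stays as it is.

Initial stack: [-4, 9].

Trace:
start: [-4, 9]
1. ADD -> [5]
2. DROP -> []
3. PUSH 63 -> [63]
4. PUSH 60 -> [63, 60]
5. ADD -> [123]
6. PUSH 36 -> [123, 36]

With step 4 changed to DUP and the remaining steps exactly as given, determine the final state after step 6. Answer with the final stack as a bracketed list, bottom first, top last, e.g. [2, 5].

[126, 36]

(re-executing from step 4 with the substitution; state before step 4: [63])
4. DUP -> [63, 63]
5. ADD -> [126]
6. PUSH 36 -> [126, 36]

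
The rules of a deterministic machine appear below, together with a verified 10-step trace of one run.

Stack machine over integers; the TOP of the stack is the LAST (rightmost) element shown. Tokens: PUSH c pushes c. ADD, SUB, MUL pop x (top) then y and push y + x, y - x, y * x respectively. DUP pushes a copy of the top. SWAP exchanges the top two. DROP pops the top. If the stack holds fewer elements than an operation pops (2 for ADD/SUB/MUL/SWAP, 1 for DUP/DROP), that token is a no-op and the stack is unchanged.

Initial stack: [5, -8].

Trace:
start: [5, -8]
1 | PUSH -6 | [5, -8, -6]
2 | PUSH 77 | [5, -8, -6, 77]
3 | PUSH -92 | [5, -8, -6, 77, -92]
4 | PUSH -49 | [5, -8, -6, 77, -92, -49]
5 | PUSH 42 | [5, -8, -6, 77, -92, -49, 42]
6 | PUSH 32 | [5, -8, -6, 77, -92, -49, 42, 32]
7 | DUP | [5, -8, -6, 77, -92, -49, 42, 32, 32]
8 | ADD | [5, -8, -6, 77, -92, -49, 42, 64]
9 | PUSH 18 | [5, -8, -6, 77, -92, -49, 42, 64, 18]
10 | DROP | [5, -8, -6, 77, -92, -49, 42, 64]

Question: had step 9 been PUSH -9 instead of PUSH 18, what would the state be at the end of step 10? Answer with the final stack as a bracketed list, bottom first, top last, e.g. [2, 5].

[5, -8, -6, 77, -92, -49, 42, 64]

(re-executing from step 9 with the substitution; state before step 9: [5, -8, -6, 77, -92, -49, 42, 64])
9 | PUSH -9 | [5, -8, -6, 77, -92, -49, 42, 64, -9]
10 | DROP | [5, -8, -6, 77, -92, -49, 42, 64]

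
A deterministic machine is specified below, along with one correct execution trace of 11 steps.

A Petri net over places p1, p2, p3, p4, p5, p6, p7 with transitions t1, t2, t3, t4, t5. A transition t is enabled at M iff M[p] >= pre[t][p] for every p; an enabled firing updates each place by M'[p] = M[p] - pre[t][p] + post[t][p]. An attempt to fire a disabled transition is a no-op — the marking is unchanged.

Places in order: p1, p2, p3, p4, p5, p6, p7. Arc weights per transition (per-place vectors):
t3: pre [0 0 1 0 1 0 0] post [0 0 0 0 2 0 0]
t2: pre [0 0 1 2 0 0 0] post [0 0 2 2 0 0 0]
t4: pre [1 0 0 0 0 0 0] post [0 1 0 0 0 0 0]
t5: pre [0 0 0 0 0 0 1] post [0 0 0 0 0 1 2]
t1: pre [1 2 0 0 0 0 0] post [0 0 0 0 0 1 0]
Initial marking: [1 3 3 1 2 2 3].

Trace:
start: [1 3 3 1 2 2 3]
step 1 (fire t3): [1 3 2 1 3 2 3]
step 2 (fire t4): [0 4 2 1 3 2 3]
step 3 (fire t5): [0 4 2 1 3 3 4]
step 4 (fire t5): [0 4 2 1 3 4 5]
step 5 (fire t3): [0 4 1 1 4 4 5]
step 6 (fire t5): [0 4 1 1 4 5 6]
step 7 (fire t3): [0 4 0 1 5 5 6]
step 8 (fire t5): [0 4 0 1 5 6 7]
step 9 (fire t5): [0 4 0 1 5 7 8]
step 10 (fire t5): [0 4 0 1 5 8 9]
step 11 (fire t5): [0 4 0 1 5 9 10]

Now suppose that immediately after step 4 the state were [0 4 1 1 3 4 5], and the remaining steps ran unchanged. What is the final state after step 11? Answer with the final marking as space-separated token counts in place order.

0 4 0 1 4 9 10

state after step 4 := [0 4 1 1 3 4 5]
step 5 (fire t3): [0 4 0 1 4 4 5]
step 6 (fire t5): [0 4 0 1 4 5 6]
step 7 (fire t3): [0 4 0 1 4 5 6]
step 8 (fire t5): [0 4 0 1 4 6 7]
step 9 (fire t5): [0 4 0 1 4 7 8]
step 10 (fire t5): [0 4 0 1 4 8 9]
step 11 (fire t5): [0 4 0 1 4 9 10]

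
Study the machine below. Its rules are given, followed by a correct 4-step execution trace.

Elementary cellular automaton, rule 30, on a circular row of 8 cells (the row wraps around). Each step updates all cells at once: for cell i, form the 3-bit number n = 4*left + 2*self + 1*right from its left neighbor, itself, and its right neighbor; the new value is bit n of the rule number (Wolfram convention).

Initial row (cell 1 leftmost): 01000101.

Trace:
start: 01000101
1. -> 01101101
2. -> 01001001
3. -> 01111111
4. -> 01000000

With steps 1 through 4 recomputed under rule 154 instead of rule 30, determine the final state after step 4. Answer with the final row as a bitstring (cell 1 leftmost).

(re-executing steps 1..4 under rule 154; state before step 1: 01000101)
1. -> 00101000
2. -> 01000100
3. -> 10101010
4. -> 00000000

00000000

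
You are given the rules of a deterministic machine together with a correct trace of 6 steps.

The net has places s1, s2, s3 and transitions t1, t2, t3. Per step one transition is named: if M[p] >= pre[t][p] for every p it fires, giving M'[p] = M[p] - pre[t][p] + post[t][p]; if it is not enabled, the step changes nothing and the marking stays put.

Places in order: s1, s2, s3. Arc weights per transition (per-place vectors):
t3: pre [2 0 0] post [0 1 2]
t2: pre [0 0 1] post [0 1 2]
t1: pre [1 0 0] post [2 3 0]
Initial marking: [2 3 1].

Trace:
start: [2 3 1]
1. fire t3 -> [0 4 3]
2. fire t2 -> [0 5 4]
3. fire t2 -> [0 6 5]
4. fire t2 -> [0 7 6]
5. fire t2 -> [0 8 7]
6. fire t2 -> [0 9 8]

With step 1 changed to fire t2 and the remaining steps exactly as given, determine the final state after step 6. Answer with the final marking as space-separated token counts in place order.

(re-executing from step 1 with the substitution; state before step 1: [2 3 1])
1. fire t2 -> [2 4 2]
2. fire t2 -> [2 5 3]
3. fire t2 -> [2 6 4]
4. fire t2 -> [2 7 5]
5. fire t2 -> [2 8 6]
6. fire t2 -> [2 9 7]

2 9 7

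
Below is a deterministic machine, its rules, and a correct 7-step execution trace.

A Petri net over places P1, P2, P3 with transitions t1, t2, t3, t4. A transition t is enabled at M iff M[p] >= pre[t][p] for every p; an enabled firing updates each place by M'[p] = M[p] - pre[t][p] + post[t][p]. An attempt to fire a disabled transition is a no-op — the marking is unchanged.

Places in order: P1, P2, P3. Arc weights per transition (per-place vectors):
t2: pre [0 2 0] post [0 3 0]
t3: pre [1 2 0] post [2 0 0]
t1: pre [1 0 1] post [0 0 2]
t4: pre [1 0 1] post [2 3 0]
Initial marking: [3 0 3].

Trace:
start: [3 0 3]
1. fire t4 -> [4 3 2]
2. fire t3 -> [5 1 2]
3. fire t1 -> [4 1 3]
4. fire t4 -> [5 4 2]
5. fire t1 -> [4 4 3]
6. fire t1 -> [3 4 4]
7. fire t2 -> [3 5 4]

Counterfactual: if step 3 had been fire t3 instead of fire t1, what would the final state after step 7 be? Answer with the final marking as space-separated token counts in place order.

4 5 3

(re-executing from step 3 with the substitution; state before step 3: [5 1 2])
3. fire t3 -> [5 1 2]
4. fire t4 -> [6 4 1]
5. fire t1 -> [5 4 2]
6. fire t1 -> [4 4 3]
7. fire t2 -> [4 5 3]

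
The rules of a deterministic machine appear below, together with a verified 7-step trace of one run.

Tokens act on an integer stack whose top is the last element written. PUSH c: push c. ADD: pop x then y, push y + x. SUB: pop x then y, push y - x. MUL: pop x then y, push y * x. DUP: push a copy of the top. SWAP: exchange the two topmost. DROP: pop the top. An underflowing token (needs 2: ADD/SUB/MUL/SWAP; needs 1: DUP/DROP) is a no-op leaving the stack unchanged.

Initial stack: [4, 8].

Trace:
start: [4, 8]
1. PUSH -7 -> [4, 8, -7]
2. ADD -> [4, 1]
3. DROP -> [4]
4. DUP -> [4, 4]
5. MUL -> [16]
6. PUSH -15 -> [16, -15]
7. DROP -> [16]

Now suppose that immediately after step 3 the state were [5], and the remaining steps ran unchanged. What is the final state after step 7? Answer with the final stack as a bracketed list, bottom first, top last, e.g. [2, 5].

[25]

state after step 3 := [5]
4. DUP -> [5, 5]
5. MUL -> [25]
6. PUSH -15 -> [25, -15]
7. DROP -> [25]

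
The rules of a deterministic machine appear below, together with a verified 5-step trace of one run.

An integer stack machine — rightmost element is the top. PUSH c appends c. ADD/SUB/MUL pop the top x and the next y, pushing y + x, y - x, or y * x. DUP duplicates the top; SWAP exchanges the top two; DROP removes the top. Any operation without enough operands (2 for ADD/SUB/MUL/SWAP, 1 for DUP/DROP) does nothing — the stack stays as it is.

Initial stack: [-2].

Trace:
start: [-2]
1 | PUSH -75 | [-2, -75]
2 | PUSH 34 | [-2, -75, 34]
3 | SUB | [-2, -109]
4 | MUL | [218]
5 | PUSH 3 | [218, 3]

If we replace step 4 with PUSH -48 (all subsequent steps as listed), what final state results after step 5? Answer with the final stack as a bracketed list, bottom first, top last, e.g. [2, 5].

[-2, -109, -48, 3]

(re-executing from step 4 with the substitution; state before step 4: [-2, -109])
4 | PUSH -48 | [-2, -109, -48]
5 | PUSH 3 | [-2, -109, -48, 3]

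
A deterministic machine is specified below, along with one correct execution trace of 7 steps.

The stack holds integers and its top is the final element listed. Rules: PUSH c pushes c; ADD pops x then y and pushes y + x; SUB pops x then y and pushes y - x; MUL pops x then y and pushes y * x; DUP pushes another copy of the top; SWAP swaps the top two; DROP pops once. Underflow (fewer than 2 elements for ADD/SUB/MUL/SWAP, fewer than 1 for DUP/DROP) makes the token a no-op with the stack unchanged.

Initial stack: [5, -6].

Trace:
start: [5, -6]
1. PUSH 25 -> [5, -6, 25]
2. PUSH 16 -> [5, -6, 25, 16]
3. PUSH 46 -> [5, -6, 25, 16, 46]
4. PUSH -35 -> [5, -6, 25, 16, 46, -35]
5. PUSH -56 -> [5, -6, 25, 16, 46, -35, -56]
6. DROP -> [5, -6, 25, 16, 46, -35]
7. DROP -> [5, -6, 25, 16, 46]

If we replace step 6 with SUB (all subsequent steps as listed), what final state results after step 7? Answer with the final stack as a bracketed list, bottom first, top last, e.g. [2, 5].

[5, -6, 25, 16, 46]

(re-executing from step 6 with the substitution; state before step 6: [5, -6, 25, 16, 46, -35, -56])
6. SUB -> [5, -6, 25, 16, 46, 21]
7. DROP -> [5, -6, 25, 16, 46]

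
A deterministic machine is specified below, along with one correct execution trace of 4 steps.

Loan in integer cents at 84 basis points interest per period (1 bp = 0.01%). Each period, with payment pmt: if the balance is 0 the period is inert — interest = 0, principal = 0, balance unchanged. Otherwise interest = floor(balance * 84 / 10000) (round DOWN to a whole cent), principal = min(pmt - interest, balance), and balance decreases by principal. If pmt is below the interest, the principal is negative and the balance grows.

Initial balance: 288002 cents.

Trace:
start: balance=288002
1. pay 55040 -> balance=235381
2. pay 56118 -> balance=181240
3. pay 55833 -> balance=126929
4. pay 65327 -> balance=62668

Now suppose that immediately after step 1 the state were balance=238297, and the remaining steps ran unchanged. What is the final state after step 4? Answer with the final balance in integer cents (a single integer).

65658

state after step 1 := balance=238297
2. pay 56118 -> balance=184180
3. pay 55833 -> balance=129894
4. pay 65327 -> balance=65658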